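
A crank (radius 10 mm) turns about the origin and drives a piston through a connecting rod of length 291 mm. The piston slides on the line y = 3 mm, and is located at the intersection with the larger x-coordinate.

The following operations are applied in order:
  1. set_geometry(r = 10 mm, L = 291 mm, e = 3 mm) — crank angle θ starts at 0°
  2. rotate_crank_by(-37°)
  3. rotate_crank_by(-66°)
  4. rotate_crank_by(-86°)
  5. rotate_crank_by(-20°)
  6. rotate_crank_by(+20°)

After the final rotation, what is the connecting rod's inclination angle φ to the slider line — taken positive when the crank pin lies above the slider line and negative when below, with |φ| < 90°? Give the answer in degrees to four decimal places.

set_geometry: r = 10 mm, L = 291 mm, e = 3 mm; θ ← 0°
rotate_crank_by(-37°): θ ← 0° -37° = -37°
rotate_crank_by(-66°): θ ← -37° -66° = -103°
rotate_crank_by(-86°): θ ← -103° -86° = -189°
rotate_crank_by(-20°): θ ← -189° -20° = -209°
rotate_crank_by(+20°): θ ← -209° +20° = -189°
crank pin P = (r cos θ, r sin θ) = (-9.876883, 1.564345)
h = r sin θ − e = 1.564345 − 3 = -1.435655
sin φ = h / L = -1.435655 / 291 = -0.00493352
φ = arcsin(-0.00493352) = -0.282671°

-0.2827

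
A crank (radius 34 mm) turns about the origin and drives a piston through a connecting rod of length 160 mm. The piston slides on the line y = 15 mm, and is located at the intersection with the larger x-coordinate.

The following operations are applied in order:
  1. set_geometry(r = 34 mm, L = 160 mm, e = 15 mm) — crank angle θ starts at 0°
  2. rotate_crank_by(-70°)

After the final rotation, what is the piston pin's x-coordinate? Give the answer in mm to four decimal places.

set_geometry: r = 34 mm, L = 160 mm, e = 15 mm; θ ← 0°
rotate_crank_by(-70°): θ ← 0° -70° = -70°
crank pin P = (r cos θ, r sin θ) = (11.628685, -31.949549)
h = r sin θ − e = -31.949549 − 15 = -46.949549
x = r cos θ + √(L² − h²) = 11.628685 + √(25600.0 − 2204.2602) = 11.628685 + 152.956660 = 164.585345

164.5853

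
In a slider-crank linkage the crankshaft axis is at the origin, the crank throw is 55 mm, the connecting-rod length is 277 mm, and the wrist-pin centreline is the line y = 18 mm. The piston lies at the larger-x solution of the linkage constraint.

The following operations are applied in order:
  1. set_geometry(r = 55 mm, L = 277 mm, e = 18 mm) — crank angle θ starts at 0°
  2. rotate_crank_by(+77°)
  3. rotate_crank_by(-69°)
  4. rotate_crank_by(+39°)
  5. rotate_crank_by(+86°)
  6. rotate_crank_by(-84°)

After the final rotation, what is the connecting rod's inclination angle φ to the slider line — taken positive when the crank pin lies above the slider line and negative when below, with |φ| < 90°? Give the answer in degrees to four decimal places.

set_geometry: r = 55 mm, L = 277 mm, e = 18 mm; θ ← 0°
rotate_crank_by(+77°): θ ← 0° +77° = 77°
rotate_crank_by(-69°): θ ← 77° -69° = 8°
rotate_crank_by(+39°): θ ← 8° +39° = 47°
rotate_crank_by(+86°): θ ← 47° +86° = 133°
rotate_crank_by(-84°): θ ← 133° -84° = 49°
crank pin P = (r cos θ, r sin θ) = (36.083247, 41.509027)
h = r sin θ − e = 41.509027 − 18 = 23.509027
sin φ = h / L = 23.509027 / 277 = 0.08487013
φ = arcsin(0.08487013) = 4.868557°

4.8686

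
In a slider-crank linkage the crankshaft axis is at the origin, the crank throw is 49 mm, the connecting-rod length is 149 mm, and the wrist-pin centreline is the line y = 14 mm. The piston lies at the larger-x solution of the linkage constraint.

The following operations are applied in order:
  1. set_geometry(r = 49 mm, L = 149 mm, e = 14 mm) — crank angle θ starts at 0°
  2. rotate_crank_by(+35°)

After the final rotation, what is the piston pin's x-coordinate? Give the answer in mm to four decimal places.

188.4693

set_geometry: r = 49 mm, L = 149 mm, e = 14 mm; θ ← 0°
rotate_crank_by(+35°): θ ← 0° +35° = 35°
crank pin P = (r cos θ, r sin θ) = (40.138450, 28.105245)
h = r sin θ − e = 28.105245 − 14 = 14.105245
x = r cos θ + √(L² − h²) = 40.138450 + √(22201.0 − 198.9579) = 40.138450 + 148.330853 = 188.469304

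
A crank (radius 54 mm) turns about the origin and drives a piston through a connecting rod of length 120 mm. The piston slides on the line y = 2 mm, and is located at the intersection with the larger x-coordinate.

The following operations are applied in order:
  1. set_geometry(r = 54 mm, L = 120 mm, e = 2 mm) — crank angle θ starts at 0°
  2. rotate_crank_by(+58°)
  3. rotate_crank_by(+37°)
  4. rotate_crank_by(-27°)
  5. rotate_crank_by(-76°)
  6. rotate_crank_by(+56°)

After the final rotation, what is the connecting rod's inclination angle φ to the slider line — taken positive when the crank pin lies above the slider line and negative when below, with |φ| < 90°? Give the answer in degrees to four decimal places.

set_geometry: r = 54 mm, L = 120 mm, e = 2 mm; θ ← 0°
rotate_crank_by(+58°): θ ← 0° +58° = 58°
rotate_crank_by(+37°): θ ← 58° +37° = 95°
rotate_crank_by(-27°): θ ← 95° -27° = 68°
rotate_crank_by(-76°): θ ← 68° -76° = -8°
rotate_crank_by(+56°): θ ← -8° +56° = 48°
crank pin P = (r cos θ, r sin θ) = (36.133053, 40.129821)
h = r sin θ − e = 40.129821 − 2 = 38.129821
sin φ = h / L = 38.129821 / 120 = 0.31774850
φ = arcsin(0.31774850) = 18.526819°

18.5268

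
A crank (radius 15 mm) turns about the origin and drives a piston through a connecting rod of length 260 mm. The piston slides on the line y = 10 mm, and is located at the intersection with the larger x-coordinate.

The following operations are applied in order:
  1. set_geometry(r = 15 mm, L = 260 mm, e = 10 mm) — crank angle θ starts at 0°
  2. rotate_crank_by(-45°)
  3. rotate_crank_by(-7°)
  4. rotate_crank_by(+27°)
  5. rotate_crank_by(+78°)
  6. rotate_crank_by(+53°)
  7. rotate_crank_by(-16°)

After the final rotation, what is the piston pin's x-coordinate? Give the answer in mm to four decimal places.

set_geometry: r = 15 mm, L = 260 mm, e = 10 mm; θ ← 0°
rotate_crank_by(-45°): θ ← 0° -45° = -45°
rotate_crank_by(-7°): θ ← -45° -7° = -52°
rotate_crank_by(+27°): θ ← -52° +27° = -25°
rotate_crank_by(+78°): θ ← -25° +78° = 53°
rotate_crank_by(+53°): θ ← 53° +53° = 106°
rotate_crank_by(-16°): θ ← 106° -16° = 90°
crank pin P = (r cos θ, r sin θ) = (0.000000, 15.000000)
h = r sin θ − e = 15.000000 − 10 = 5.000000
x = r cos θ + √(L² − h²) = 0.000000 + √(67600.0 − 25.0000) = 0.000000 + 259.951919 = 259.951919

259.9519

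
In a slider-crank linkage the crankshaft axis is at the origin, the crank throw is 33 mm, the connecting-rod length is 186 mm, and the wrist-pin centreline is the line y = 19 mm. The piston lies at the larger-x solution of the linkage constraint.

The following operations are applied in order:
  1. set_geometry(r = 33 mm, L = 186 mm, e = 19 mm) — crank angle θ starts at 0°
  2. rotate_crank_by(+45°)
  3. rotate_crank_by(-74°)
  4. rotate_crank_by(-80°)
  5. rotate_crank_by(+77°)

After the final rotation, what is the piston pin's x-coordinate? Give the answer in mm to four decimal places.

210.3716

set_geometry: r = 33 mm, L = 186 mm, e = 19 mm; θ ← 0°
rotate_crank_by(+45°): θ ← 0° +45° = 45°
rotate_crank_by(-74°): θ ← 45° -74° = -29°
rotate_crank_by(-80°): θ ← -29° -80° = -109°
rotate_crank_by(+77°): θ ← -109° +77° = -32°
crank pin P = (r cos θ, r sin θ) = (27.985587, -17.487336)
h = r sin θ − e = -17.487336 − 19 = -36.487336
x = r cos θ + √(L² − h²) = 27.985587 + √(34596.0 − 1331.3257) = 27.985587 + 182.386058 = 210.371646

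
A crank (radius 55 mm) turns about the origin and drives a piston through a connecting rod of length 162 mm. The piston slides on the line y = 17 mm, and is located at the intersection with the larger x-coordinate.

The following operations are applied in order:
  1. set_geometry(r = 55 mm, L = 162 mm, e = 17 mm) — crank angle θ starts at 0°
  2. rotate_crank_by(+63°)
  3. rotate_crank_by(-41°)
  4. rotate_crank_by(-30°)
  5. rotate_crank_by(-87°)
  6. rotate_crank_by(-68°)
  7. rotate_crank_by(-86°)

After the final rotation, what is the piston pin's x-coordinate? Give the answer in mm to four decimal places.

138.6068

set_geometry: r = 55 mm, L = 162 mm, e = 17 mm; θ ← 0°
rotate_crank_by(+63°): θ ← 0° +63° = 63°
rotate_crank_by(-41°): θ ← 63° -41° = 22°
rotate_crank_by(-30°): θ ← 22° -30° = -8°
rotate_crank_by(-87°): θ ← -8° -87° = -95°
rotate_crank_by(-68°): θ ← -95° -68° = -163°
rotate_crank_by(-86°): θ ← -163° -86° = -249°
crank pin P = (r cos θ, r sin θ) = (-19.710237, 51.346923)
h = r sin θ − e = 51.346923 − 17 = 34.346923
x = r cos θ + √(L² − h²) = -19.710237 + √(26244.0 − 1179.7112) = -19.710237 + 158.317052 = 138.606814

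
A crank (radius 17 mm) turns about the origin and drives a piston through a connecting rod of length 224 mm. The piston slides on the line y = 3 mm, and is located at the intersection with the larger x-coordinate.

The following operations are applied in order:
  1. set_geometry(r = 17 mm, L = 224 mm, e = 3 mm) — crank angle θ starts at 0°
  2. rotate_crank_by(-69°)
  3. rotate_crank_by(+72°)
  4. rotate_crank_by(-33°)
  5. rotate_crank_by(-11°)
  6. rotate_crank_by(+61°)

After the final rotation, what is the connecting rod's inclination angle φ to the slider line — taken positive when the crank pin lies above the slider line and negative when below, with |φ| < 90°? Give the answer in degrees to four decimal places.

set_geometry: r = 17 mm, L = 224 mm, e = 3 mm; θ ← 0°
rotate_crank_by(-69°): θ ← 0° -69° = -69°
rotate_crank_by(+72°): θ ← -69° +72° = 3°
rotate_crank_by(-33°): θ ← 3° -33° = -30°
rotate_crank_by(-11°): θ ← -30° -11° = -41°
rotate_crank_by(+61°): θ ← -41° +61° = 20°
crank pin P = (r cos θ, r sin θ) = (15.974775, 5.814342)
h = r sin θ − e = 5.814342 − 3 = 2.814342
sin φ = h / L = 2.814342 / 224 = 0.01256403
φ = arcsin(0.01256403) = 0.719885°

0.7199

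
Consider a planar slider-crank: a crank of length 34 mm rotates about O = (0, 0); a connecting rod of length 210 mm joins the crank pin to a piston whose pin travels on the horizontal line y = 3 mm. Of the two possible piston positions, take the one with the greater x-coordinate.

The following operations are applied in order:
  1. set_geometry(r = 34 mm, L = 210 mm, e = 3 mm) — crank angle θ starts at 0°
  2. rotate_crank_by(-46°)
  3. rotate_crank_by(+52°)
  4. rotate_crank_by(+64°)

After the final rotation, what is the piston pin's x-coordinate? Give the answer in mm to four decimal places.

219.6237

set_geometry: r = 34 mm, L = 210 mm, e = 3 mm; θ ← 0°
rotate_crank_by(-46°): θ ← 0° -46° = -46°
rotate_crank_by(+52°): θ ← -46° +52° = 6°
rotate_crank_by(+64°): θ ← 6° +64° = 70°
crank pin P = (r cos θ, r sin θ) = (11.628685, 31.949549)
h = r sin θ − e = 31.949549 − 3 = 28.949549
x = r cos θ + √(L² − h²) = 11.628685 + √(44100.0 − 838.0764) = 11.628685 + 207.995009 = 219.623693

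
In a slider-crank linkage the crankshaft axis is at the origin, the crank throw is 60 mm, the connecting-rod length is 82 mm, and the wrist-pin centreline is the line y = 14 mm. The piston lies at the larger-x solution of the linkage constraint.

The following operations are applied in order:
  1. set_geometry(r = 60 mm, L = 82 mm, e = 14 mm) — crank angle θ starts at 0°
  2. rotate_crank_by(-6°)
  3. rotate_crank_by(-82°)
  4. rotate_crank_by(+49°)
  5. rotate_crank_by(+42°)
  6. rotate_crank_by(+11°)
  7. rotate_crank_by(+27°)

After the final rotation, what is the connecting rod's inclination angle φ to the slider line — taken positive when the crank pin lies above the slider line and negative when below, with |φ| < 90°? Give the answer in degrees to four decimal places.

18.0177

set_geometry: r = 60 mm, L = 82 mm, e = 14 mm; θ ← 0°
rotate_crank_by(-6°): θ ← 0° -6° = -6°
rotate_crank_by(-82°): θ ← -6° -82° = -88°
rotate_crank_by(+49°): θ ← -88° +49° = -39°
rotate_crank_by(+42°): θ ← -39° +42° = 3°
rotate_crank_by(+11°): θ ← 3° +11° = 14°
rotate_crank_by(+27°): θ ← 14° +27° = 41°
crank pin P = (r cos θ, r sin θ) = (45.282575, 39.363542)
h = r sin θ − e = 39.363542 − 14 = 25.363542
sin φ = h / L = 25.363542 / 82 = 0.30931148
φ = arcsin(0.30931148) = 18.017742°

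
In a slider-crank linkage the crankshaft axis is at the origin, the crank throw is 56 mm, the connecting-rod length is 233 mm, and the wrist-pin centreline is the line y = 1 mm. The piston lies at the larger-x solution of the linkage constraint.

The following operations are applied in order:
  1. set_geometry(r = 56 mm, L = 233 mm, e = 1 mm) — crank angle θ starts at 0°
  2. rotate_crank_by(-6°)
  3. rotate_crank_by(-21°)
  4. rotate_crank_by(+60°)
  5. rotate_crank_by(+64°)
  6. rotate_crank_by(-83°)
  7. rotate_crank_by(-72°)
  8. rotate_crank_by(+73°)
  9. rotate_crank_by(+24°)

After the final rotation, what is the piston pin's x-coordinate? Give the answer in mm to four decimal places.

273.9903

set_geometry: r = 56 mm, L = 233 mm, e = 1 mm; θ ← 0°
rotate_crank_by(-6°): θ ← 0° -6° = -6°
rotate_crank_by(-21°): θ ← -6° -21° = -27°
rotate_crank_by(+60°): θ ← -27° +60° = 33°
rotate_crank_by(+64°): θ ← 33° +64° = 97°
rotate_crank_by(-83°): θ ← 97° -83° = 14°
rotate_crank_by(-72°): θ ← 14° -72° = -58°
rotate_crank_by(+73°): θ ← -58° +73° = 15°
rotate_crank_by(+24°): θ ← 15° +24° = 39°
crank pin P = (r cos θ, r sin θ) = (43.520174, 35.241942)
h = r sin θ − e = 35.241942 − 1 = 34.241942
x = r cos θ + √(L² − h²) = 43.520174 + √(54289.0 − 1172.5106) = 43.520174 + 230.470149 = 273.990322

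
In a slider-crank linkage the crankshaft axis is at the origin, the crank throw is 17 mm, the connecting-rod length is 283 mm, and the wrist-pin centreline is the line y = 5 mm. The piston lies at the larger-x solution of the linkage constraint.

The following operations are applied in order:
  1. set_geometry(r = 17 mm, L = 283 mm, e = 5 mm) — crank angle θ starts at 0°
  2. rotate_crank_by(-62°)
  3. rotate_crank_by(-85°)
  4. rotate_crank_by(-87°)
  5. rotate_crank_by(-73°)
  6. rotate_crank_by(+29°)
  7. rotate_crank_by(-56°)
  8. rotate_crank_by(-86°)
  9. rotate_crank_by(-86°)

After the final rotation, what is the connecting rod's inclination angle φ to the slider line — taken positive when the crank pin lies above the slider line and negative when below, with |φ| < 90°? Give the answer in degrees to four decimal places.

-2.9382

set_geometry: r = 17 mm, L = 283 mm, e = 5 mm; θ ← 0°
rotate_crank_by(-62°): θ ← 0° -62° = -62°
rotate_crank_by(-85°): θ ← -62° -85° = -147°
rotate_crank_by(-87°): θ ← -147° -87° = -234°
rotate_crank_by(-73°): θ ← -234° -73° = -307°
rotate_crank_by(+29°): θ ← -307° +29° = -278°
rotate_crank_by(-56°): θ ← -278° -56° = -334°
rotate_crank_by(-86°): θ ← -334° -86° = -420°
rotate_crank_by(-86°): θ ← -420° -86° = -506°
crank pin P = (r cos θ, r sin θ) = (-14.093639, -9.506279)
h = r sin θ − e = -9.506279 − 5 = -14.506279
sin φ = h / L = -14.506279 / 283 = -0.05125894
φ = arcsin(-0.05125894) = -2.938208°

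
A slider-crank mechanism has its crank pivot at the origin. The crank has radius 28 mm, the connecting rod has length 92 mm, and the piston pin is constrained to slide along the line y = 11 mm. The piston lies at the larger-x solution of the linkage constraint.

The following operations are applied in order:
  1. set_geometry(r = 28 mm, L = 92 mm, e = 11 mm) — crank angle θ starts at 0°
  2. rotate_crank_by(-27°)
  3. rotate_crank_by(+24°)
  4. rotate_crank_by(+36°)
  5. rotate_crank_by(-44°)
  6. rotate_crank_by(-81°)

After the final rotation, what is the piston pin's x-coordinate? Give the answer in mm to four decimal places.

82.3555

set_geometry: r = 28 mm, L = 92 mm, e = 11 mm; θ ← 0°
rotate_crank_by(-27°): θ ← 0° -27° = -27°
rotate_crank_by(+24°): θ ← -27° +24° = -3°
rotate_crank_by(+36°): θ ← -3° +36° = 33°
rotate_crank_by(-44°): θ ← 33° -44° = -11°
rotate_crank_by(-81°): θ ← -11° -81° = -92°
crank pin P = (r cos θ, r sin θ) = (-0.977186, -27.982943)
h = r sin θ − e = -27.982943 − 11 = -38.982943
x = r cos θ + √(L² − h²) = -0.977186 + √(8464.0 − 1519.6699) = -0.977186 + 83.332648 = 82.355462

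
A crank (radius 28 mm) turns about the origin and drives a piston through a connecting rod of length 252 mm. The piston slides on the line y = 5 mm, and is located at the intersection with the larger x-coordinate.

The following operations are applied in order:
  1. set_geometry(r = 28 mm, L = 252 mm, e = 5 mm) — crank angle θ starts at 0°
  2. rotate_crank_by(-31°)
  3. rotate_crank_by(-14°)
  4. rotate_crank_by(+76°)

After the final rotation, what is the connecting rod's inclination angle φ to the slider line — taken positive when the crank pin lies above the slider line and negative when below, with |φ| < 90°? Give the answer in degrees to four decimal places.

2.1425

set_geometry: r = 28 mm, L = 252 mm, e = 5 mm; θ ← 0°
rotate_crank_by(-31°): θ ← 0° -31° = -31°
rotate_crank_by(-14°): θ ← -31° -14° = -45°
rotate_crank_by(+76°): θ ← -45° +76° = 31°
crank pin P = (r cos θ, r sin θ) = (24.000684, 14.421066)
h = r sin θ − e = 14.421066 − 5 = 9.421066
sin φ = h / L = 9.421066 / 252 = 0.03738518
φ = arcsin(0.03738518) = 2.142512°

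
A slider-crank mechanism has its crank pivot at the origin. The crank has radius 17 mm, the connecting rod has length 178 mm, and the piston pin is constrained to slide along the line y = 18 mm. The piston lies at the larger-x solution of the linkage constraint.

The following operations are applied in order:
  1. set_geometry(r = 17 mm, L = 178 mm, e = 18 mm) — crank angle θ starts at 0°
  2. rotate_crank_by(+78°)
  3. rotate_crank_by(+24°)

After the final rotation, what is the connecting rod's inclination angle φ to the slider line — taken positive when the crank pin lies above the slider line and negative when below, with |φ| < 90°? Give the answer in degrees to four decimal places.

-0.4415

set_geometry: r = 17 mm, L = 178 mm, e = 18 mm; θ ← 0°
rotate_crank_by(+78°): θ ← 0° +78° = 78°
rotate_crank_by(+24°): θ ← 78° +24° = 102°
crank pin P = (r cos θ, r sin θ) = (-3.534499, 16.628509)
h = r sin θ − e = 16.628509 − 18 = -1.371491
sin φ = h / L = -1.371491 / 178 = -0.00770500
φ = arcsin(-0.00770500) = -0.441469°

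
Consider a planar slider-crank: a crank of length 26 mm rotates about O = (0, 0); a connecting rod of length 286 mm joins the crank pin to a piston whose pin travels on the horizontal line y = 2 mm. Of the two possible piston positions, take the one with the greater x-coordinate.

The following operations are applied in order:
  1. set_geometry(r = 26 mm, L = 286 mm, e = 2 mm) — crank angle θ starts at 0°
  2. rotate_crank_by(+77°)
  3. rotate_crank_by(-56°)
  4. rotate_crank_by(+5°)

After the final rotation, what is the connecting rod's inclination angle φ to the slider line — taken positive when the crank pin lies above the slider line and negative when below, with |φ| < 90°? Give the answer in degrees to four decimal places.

1.8830

set_geometry: r = 26 mm, L = 286 mm, e = 2 mm; θ ← 0°
rotate_crank_by(+77°): θ ← 0° +77° = 77°
rotate_crank_by(-56°): θ ← 77° -56° = 21°
rotate_crank_by(+5°): θ ← 21° +5° = 26°
crank pin P = (r cos θ, r sin θ) = (23.368645, 11.397650)
h = r sin θ − e = 11.397650 − 2 = 9.397650
sin φ = h / L = 9.397650 / 286 = 0.03285892
φ = arcsin(0.03285892) = 1.883016°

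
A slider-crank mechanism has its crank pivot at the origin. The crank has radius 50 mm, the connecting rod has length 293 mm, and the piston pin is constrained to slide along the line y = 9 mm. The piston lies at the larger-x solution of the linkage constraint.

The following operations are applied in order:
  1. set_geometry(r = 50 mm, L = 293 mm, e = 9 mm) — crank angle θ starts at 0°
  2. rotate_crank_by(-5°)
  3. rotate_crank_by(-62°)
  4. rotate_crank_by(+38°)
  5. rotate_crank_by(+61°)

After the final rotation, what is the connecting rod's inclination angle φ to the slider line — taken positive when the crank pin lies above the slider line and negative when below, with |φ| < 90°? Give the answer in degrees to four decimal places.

3.4233

set_geometry: r = 50 mm, L = 293 mm, e = 9 mm; θ ← 0°
rotate_crank_by(-5°): θ ← 0° -5° = -5°
rotate_crank_by(-62°): θ ← -5° -62° = -67°
rotate_crank_by(+38°): θ ← -67° +38° = -29°
rotate_crank_by(+61°): θ ← -29° +61° = 32°
crank pin P = (r cos θ, r sin θ) = (42.402405, 26.495963)
h = r sin θ − e = 26.495963 − 9 = 17.495963
sin φ = h / L = 17.495963 / 293 = 0.05971319
φ = arcsin(0.05971319) = 3.423350°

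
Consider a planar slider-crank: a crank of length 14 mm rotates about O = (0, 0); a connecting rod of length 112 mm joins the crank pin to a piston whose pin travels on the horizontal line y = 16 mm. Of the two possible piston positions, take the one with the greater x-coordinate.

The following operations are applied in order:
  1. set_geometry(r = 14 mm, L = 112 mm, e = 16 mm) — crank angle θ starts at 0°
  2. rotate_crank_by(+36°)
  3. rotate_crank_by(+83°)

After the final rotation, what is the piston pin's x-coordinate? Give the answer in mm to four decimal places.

set_geometry: r = 14 mm, L = 112 mm, e = 16 mm; θ ← 0°
rotate_crank_by(+36°): θ ← 0° +36° = 36°
rotate_crank_by(+83°): θ ← 36° +83° = 119°
crank pin P = (r cos θ, r sin θ) = (-6.787335, 12.244676)
h = r sin θ − e = 12.244676 − 16 = -3.755324
x = r cos θ + √(L² − h²) = -6.787335 + √(12544.0 − 14.1025) = -6.787335 + 111.937025 = 105.149690

105.1497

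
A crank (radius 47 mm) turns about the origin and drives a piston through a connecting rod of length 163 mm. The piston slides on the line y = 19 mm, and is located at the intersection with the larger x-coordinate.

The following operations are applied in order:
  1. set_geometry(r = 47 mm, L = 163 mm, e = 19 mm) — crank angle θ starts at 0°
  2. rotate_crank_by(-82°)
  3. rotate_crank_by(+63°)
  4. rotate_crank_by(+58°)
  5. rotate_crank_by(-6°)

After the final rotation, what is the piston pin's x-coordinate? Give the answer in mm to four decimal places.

set_geometry: r = 47 mm, L = 163 mm, e = 19 mm; θ ← 0°
rotate_crank_by(-82°): θ ← 0° -82° = -82°
rotate_crank_by(+63°): θ ← -82° +63° = -19°
rotate_crank_by(+58°): θ ← -19° +58° = 39°
rotate_crank_by(-6°): θ ← 39° -6° = 33°
crank pin P = (r cos θ, r sin θ) = (39.417517, 25.598035)
h = r sin θ − e = 25.598035 − 19 = 6.598035
x = r cos θ + √(L² − h²) = 39.417517 + √(26569.0 − 43.5341) = 39.417517 + 162.866405 = 202.283922

202.2839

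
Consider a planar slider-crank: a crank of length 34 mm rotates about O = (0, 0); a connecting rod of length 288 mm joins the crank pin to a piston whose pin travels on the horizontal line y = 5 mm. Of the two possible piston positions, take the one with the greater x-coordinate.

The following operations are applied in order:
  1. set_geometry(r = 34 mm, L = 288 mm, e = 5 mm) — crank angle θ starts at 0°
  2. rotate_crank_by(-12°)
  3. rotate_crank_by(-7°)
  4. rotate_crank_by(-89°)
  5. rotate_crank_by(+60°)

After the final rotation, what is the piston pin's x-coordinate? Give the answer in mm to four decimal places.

309.1556

set_geometry: r = 34 mm, L = 288 mm, e = 5 mm; θ ← 0°
rotate_crank_by(-12°): θ ← 0° -12° = -12°
rotate_crank_by(-7°): θ ← -12° -7° = -19°
rotate_crank_by(-89°): θ ← -19° -89° = -108°
rotate_crank_by(+60°): θ ← -108° +60° = -48°
crank pin P = (r cos θ, r sin θ) = (22.750441, -25.266924)
h = r sin θ − e = -25.266924 − 5 = -30.266924
x = r cos θ + √(L² − h²) = 22.750441 + √(82944.0 − 916.0867) = 22.750441 + 286.405156 = 309.155596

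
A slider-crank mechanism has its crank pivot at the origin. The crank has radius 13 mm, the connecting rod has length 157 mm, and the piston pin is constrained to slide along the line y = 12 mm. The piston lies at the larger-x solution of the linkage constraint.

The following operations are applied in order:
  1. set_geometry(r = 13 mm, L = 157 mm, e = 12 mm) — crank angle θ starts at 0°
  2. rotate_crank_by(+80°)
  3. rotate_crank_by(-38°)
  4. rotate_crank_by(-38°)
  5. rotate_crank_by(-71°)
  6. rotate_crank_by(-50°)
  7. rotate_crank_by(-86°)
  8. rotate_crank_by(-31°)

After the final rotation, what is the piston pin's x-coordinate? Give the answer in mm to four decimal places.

149.3518

set_geometry: r = 13 mm, L = 157 mm, e = 12 mm; θ ← 0°
rotate_crank_by(+80°): θ ← 0° +80° = 80°
rotate_crank_by(-38°): θ ← 80° -38° = 42°
rotate_crank_by(-38°): θ ← 42° -38° = 4°
rotate_crank_by(-71°): θ ← 4° -71° = -67°
rotate_crank_by(-50°): θ ← -67° -50° = -117°
rotate_crank_by(-86°): θ ← -117° -86° = -203°
rotate_crank_by(-31°): θ ← -203° -31° = -234°
crank pin P = (r cos θ, r sin θ) = (-7.641208, 10.517221)
h = r sin θ − e = 10.517221 − 12 = -1.482779
x = r cos θ + √(L² − h²) = -7.641208 + √(24649.0 − 2.1986) = -7.641208 + 156.992998 = 149.351790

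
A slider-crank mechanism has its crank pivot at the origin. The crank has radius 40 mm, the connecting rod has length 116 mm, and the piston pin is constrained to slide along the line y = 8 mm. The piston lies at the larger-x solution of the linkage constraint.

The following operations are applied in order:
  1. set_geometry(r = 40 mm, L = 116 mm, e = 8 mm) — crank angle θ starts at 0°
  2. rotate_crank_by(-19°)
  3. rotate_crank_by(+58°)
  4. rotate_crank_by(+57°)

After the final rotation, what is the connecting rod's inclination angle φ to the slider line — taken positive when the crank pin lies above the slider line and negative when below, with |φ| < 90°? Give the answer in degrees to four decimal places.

set_geometry: r = 40 mm, L = 116 mm, e = 8 mm; θ ← 0°
rotate_crank_by(-19°): θ ← 0° -19° = -19°
rotate_crank_by(+58°): θ ← -19° +58° = 39°
rotate_crank_by(+57°): θ ← 39° +57° = 96°
crank pin P = (r cos θ, r sin θ) = (-4.181139, 39.780876)
h = r sin θ − e = 39.780876 − 8 = 31.780876
sin φ = h / L = 31.780876 / 116 = 0.27397307
φ = arcsin(0.27397307) = 15.900825°

15.9008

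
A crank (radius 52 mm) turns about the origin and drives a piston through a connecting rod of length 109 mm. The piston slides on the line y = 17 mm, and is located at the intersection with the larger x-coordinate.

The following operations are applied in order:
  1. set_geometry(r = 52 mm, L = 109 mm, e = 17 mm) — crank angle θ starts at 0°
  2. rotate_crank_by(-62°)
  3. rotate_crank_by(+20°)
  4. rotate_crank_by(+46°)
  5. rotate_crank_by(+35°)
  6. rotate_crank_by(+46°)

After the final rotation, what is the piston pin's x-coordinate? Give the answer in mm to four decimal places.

107.8269

set_geometry: r = 52 mm, L = 109 mm, e = 17 mm; θ ← 0°
rotate_crank_by(-62°): θ ← 0° -62° = -62°
rotate_crank_by(+20°): θ ← -62° +20° = -42°
rotate_crank_by(+46°): θ ← -42° +46° = 4°
rotate_crank_by(+35°): θ ← 4° +35° = 39°
rotate_crank_by(+46°): θ ← 39° +46° = 85°
crank pin P = (r cos θ, r sin θ) = (4.532099, 51.802124)
h = r sin θ − e = 51.802124 − 17 = 34.802124
x = r cos θ + √(L² − h²) = 4.532099 + √(11881.0 − 1211.1879) = 4.532099 + 103.294783 = 107.826881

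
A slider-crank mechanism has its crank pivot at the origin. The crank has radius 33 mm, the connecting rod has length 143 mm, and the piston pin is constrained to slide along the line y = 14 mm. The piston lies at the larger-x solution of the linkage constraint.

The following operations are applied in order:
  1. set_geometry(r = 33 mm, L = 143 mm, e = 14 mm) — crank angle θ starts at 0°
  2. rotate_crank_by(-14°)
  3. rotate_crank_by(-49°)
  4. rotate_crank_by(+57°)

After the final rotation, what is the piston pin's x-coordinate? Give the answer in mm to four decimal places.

174.7506

set_geometry: r = 33 mm, L = 143 mm, e = 14 mm; θ ← 0°
rotate_crank_by(-14°): θ ← 0° -14° = -14°
rotate_crank_by(-49°): θ ← -14° -49° = -63°
rotate_crank_by(+57°): θ ← -63° +57° = -6°
crank pin P = (r cos θ, r sin θ) = (32.819223, -3.449439)
h = r sin θ − e = -3.449439 − 14 = -17.449439
x = r cos θ + √(L² − h²) = 32.819223 + √(20449.0 − 304.4829) = 32.819223 + 141.931382 = 174.750604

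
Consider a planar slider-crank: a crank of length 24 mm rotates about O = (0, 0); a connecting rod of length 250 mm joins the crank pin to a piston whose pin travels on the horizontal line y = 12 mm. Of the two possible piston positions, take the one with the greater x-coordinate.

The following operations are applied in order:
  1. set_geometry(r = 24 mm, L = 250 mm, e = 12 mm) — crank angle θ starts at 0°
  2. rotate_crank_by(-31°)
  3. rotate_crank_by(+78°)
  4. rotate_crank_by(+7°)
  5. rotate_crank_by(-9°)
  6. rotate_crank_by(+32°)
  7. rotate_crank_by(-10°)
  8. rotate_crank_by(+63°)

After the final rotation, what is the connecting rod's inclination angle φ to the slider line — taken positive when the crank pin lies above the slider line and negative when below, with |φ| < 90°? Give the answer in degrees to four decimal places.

1.4635

set_geometry: r = 24 mm, L = 250 mm, e = 12 mm; θ ← 0°
rotate_crank_by(-31°): θ ← 0° -31° = -31°
rotate_crank_by(+78°): θ ← -31° +78° = 47°
rotate_crank_by(+7°): θ ← 47° +7° = 54°
rotate_crank_by(-9°): θ ← 54° -9° = 45°
rotate_crank_by(+32°): θ ← 45° +32° = 77°
rotate_crank_by(-10°): θ ← 77° -10° = 67°
rotate_crank_by(+63°): θ ← 67° +63° = 130°
crank pin P = (r cos θ, r sin θ) = (-15.426903, 18.385067)
h = r sin θ − e = 18.385067 − 12 = 6.385067
sin φ = h / L = 6.385067 / 250 = 0.02554027
φ = arcsin(0.02554027) = 1.463509°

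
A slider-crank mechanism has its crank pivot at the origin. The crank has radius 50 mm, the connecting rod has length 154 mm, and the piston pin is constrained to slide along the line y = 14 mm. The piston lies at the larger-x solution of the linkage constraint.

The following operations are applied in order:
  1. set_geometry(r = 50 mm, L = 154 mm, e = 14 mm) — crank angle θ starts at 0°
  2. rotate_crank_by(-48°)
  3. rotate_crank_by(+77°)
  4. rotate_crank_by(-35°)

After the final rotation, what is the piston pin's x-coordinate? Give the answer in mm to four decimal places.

set_geometry: r = 50 mm, L = 154 mm, e = 14 mm; θ ← 0°
rotate_crank_by(-48°): θ ← 0° -48° = -48°
rotate_crank_by(+77°): θ ← -48° +77° = 29°
rotate_crank_by(-35°): θ ← 29° -35° = -6°
crank pin P = (r cos θ, r sin θ) = (49.726095, -5.226423)
h = r sin θ − e = -5.226423 − 14 = -19.226423
x = r cos θ + √(L² − h²) = 49.726095 + √(23716.0 − 369.6553) = 49.726095 + 152.795107 = 202.521202

202.5212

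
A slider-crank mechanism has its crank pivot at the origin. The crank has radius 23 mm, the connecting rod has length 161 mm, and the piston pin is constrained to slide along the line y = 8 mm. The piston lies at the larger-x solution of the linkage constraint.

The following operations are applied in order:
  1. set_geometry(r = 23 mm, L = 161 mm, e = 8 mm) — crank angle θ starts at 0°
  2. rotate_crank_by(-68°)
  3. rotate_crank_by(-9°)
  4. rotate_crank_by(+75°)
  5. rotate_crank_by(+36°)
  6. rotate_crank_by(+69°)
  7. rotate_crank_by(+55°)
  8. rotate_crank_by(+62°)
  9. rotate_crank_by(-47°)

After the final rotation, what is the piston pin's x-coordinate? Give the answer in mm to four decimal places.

set_geometry: r = 23 mm, L = 161 mm, e = 8 mm; θ ← 0°
rotate_crank_by(-68°): θ ← 0° -68° = -68°
rotate_crank_by(-9°): θ ← -68° -9° = -77°
rotate_crank_by(+75°): θ ← -77° +75° = -2°
rotate_crank_by(+36°): θ ← -2° +36° = 34°
rotate_crank_by(+69°): θ ← 34° +69° = 103°
rotate_crank_by(+55°): θ ← 103° +55° = 158°
rotate_crank_by(+62°): θ ← 158° +62° = 220°
rotate_crank_by(-47°): θ ← 220° -47° = 173°
crank pin P = (r cos θ, r sin θ) = (-22.828561, 2.802995)
h = r sin θ − e = 2.802995 − 8 = -5.197005
x = r cos θ + √(L² − h²) = -22.828561 + √(25921.0 − 27.0089) = -22.828561 + 160.916100 = 138.087538

138.0875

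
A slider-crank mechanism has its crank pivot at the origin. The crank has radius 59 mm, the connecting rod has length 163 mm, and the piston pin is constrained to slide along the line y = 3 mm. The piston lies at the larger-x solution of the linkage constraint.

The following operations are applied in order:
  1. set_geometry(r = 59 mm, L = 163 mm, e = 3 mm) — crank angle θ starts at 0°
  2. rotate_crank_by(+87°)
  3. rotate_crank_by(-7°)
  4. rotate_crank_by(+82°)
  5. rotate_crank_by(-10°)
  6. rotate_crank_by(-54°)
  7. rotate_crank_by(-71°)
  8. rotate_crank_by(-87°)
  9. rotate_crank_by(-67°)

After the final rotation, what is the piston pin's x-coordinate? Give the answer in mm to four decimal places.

119.5962

set_geometry: r = 59 mm, L = 163 mm, e = 3 mm; θ ← 0°
rotate_crank_by(+87°): θ ← 0° +87° = 87°
rotate_crank_by(-7°): θ ← 87° -7° = 80°
rotate_crank_by(+82°): θ ← 80° +82° = 162°
rotate_crank_by(-10°): θ ← 162° -10° = 152°
rotate_crank_by(-54°): θ ← 152° -54° = 98°
rotate_crank_by(-71°): θ ← 98° -71° = 27°
rotate_crank_by(-87°): θ ← 27° -87° = -60°
rotate_crank_by(-67°): θ ← -60° -67° = -127°
crank pin P = (r cos θ, r sin θ) = (-35.507086, -47.119495)
h = r sin θ − e = -47.119495 − 3 = -50.119495
x = r cos θ + √(L² − h²) = -35.507086 + √(26569.0 − 2511.9638) = -35.507086 + 155.103308 = 119.596222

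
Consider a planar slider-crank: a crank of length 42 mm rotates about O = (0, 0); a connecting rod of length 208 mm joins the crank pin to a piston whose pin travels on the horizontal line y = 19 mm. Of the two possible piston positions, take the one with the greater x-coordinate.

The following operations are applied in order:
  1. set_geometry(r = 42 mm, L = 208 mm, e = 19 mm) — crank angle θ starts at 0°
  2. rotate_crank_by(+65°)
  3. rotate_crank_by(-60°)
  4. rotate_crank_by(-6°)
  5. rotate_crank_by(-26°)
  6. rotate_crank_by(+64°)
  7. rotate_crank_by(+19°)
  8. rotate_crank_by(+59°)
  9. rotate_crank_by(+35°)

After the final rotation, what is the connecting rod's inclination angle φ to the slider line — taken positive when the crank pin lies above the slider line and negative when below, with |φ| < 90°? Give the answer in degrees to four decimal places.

0.5509

set_geometry: r = 42 mm, L = 208 mm, e = 19 mm; θ ← 0°
rotate_crank_by(+65°): θ ← 0° +65° = 65°
rotate_crank_by(-60°): θ ← 65° -60° = 5°
rotate_crank_by(-6°): θ ← 5° -6° = -1°
rotate_crank_by(-26°): θ ← -1° -26° = -27°
rotate_crank_by(+64°): θ ← -27° +64° = 37°
rotate_crank_by(+19°): θ ← 37° +19° = 56°
rotate_crank_by(+59°): θ ← 56° +59° = 115°
rotate_crank_by(+35°): θ ← 115° +35° = 150°
crank pin P = (r cos θ, r sin θ) = (-36.373067, 21.000000)
h = r sin θ − e = 21.000000 − 19 = 2.000000
sin φ = h / L = 2.000000 / 208 = 0.00961538
φ = arcsin(0.00961538) = 0.550929°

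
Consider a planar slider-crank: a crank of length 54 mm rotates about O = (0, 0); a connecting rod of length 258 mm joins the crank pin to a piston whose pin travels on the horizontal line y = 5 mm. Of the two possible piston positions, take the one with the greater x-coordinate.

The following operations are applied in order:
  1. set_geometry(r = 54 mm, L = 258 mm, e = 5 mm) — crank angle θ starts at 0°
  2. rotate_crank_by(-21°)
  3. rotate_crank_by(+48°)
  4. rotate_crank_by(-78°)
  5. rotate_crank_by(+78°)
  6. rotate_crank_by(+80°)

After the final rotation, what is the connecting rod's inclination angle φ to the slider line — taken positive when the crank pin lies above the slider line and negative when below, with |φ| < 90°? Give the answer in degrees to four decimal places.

set_geometry: r = 54 mm, L = 258 mm, e = 5 mm; θ ← 0°
rotate_crank_by(-21°): θ ← 0° -21° = -21°
rotate_crank_by(+48°): θ ← -21° +48° = 27°
rotate_crank_by(-78°): θ ← 27° -78° = -51°
rotate_crank_by(+78°): θ ← -51° +78° = 27°
rotate_crank_by(+80°): θ ← 27° +80° = 107°
crank pin P = (r cos θ, r sin θ) = (-15.788072, 51.640457)
h = r sin θ − e = 51.640457 − 5 = 46.640457
sin φ = h / L = 46.640457 / 258 = 0.18077696
φ = arcsin(0.18077696) = 10.415019°

10.4150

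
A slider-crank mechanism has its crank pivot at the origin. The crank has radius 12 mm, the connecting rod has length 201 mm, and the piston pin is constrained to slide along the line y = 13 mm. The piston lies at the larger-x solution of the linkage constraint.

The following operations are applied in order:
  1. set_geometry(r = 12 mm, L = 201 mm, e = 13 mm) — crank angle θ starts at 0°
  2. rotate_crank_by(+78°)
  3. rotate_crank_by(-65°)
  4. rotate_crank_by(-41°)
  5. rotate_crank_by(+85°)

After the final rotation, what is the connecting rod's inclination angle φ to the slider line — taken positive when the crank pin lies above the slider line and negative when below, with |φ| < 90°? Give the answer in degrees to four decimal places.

set_geometry: r = 12 mm, L = 201 mm, e = 13 mm; θ ← 0°
rotate_crank_by(+78°): θ ← 0° +78° = 78°
rotate_crank_by(-65°): θ ← 78° -65° = 13°
rotate_crank_by(-41°): θ ← 13° -41° = -28°
rotate_crank_by(+85°): θ ← -28° +85° = 57°
crank pin P = (r cos θ, r sin θ) = (6.535668, 10.064047)
h = r sin θ − e = 10.064047 − 13 = -2.935953
sin φ = h / L = -2.935953 / 201 = -0.01460673
φ = arcsin(-0.01460673) = -0.836934°

-0.8369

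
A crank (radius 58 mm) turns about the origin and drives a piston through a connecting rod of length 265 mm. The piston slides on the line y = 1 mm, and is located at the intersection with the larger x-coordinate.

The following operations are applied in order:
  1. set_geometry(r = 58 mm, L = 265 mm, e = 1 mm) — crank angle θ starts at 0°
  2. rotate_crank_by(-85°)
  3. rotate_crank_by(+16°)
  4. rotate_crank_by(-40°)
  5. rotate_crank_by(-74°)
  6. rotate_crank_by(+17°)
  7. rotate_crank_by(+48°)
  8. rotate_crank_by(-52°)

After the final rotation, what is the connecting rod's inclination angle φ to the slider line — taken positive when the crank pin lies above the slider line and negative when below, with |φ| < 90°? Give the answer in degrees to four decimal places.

set_geometry: r = 58 mm, L = 265 mm, e = 1 mm; θ ← 0°
rotate_crank_by(-85°): θ ← 0° -85° = -85°
rotate_crank_by(+16°): θ ← -85° +16° = -69°
rotate_crank_by(-40°): θ ← -69° -40° = -109°
rotate_crank_by(-74°): θ ← -109° -74° = -183°
rotate_crank_by(+17°): θ ← -183° +17° = -166°
rotate_crank_by(+48°): θ ← -166° +48° = -118°
rotate_crank_by(-52°): θ ← -118° -52° = -170°
crank pin P = (r cos θ, r sin θ) = (-57.118850, -10.071594)
h = r sin θ − e = -10.071594 − 1 = -11.071594
sin φ = h / L = -11.071594 / 265 = -0.04177960
φ = arcsin(-0.04177960) = -2.394492°

-2.3945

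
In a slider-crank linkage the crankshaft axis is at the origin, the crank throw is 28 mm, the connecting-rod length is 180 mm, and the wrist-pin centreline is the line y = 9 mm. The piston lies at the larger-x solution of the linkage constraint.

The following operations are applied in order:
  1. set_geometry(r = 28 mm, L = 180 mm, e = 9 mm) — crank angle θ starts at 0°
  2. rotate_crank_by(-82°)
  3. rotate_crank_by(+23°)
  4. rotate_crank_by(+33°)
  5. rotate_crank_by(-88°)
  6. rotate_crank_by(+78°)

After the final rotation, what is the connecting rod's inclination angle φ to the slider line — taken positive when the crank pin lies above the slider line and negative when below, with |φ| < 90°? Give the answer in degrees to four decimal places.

set_geometry: r = 28 mm, L = 180 mm, e = 9 mm; θ ← 0°
rotate_crank_by(-82°): θ ← 0° -82° = -82°
rotate_crank_by(+23°): θ ← -82° +23° = -59°
rotate_crank_by(+33°): θ ← -59° +33° = -26°
rotate_crank_by(-88°): θ ← -26° -88° = -114°
rotate_crank_by(+78°): θ ← -114° +78° = -36°
crank pin P = (r cos θ, r sin θ) = (22.652476, -16.457987)
h = r sin θ − e = -16.457987 − 9 = -25.457987
sin φ = h / L = -25.457987 / 180 = -0.14143326
φ = arcsin(-0.14143326) = -8.130791°

-8.1308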